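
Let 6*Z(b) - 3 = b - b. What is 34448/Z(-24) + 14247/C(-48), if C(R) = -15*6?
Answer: 687377/10 ≈ 68738.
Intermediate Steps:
Z(b) = ½ (Z(b) = ½ + (b - b)/6 = ½ + (⅙)*0 = ½ + 0 = ½)
C(R) = -90
34448/Z(-24) + 14247/C(-48) = 34448/(½) + 14247/(-90) = 34448*2 + 14247*(-1/90) = 68896 - 1583/10 = 687377/10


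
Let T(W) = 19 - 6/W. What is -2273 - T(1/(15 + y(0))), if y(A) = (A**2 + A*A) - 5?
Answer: -2232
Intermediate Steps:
y(A) = -5 + 2*A**2 (y(A) = (A**2 + A**2) - 5 = 2*A**2 - 5 = -5 + 2*A**2)
-2273 - T(1/(15 + y(0))) = -2273 - (19 - (60 + 0)) = -2273 - (19 - 6/(1/(15 + (-5 + 0)))) = -2273 - (19 - 6/(1/(15 - 5))) = -2273 - (19 - 6/(1/10)) = -2273 - (19 - 6/1/10) = -2273 - (19 - 6*10) = -2273 - (19 - 60) = -2273 - 1*(-41) = -2273 + 41 = -2232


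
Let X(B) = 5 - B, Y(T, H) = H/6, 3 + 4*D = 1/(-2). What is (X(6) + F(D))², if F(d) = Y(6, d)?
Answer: 3025/2304 ≈ 1.3129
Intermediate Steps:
D = -7/8 (D = -¾ + (¼)/(-2) = -¾ + (¼)*(-½) = -¾ - ⅛ = -7/8 ≈ -0.87500)
Y(T, H) = H/6 (Y(T, H) = H*(⅙) = H/6)
F(d) = d/6
(X(6) + F(D))² = ((5 - 1*6) + (⅙)*(-7/8))² = ((5 - 6) - 7/48)² = (-1 - 7/48)² = (-55/48)² = 3025/2304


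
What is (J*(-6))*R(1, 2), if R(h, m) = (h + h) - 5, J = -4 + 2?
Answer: -36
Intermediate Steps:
J = -2
R(h, m) = -5 + 2*h (R(h, m) = 2*h - 5 = -5 + 2*h)
(J*(-6))*R(1, 2) = (-2*(-6))*(-5 + 2*1) = 12*(-5 + 2) = 12*(-3) = -36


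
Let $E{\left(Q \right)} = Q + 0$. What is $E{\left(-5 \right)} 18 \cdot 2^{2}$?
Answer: $-360$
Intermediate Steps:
$E{\left(Q \right)} = Q$
$E{\left(-5 \right)} 18 \cdot 2^{2} = \left(-5\right) 18 \cdot 2^{2} = \left(-90\right) 4 = -360$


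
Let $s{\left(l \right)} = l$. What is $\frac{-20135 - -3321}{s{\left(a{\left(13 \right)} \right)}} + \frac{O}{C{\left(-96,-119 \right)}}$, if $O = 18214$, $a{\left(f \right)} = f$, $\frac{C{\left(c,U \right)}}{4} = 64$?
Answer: $- \frac{2033801}{1664} \approx -1222.2$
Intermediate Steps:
$C{\left(c,U \right)} = 256$ ($C{\left(c,U \right)} = 4 \cdot 64 = 256$)
$\frac{-20135 - -3321}{s{\left(a{\left(13 \right)} \right)}} + \frac{O}{C{\left(-96,-119 \right)}} = \frac{-20135 - -3321}{13} + \frac{18214}{256} = \left(-20135 + 3321\right) \frac{1}{13} + 18214 \cdot \frac{1}{256} = \left(-16814\right) \frac{1}{13} + \frac{9107}{128} = - \frac{16814}{13} + \frac{9107}{128} = - \frac{2033801}{1664}$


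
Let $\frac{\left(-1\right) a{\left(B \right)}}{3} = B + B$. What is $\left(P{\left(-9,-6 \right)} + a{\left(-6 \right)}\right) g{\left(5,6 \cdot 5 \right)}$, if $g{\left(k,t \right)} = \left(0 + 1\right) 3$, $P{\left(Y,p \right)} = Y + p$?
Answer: $63$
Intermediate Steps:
$a{\left(B \right)} = - 6 B$ ($a{\left(B \right)} = - 3 \left(B + B\right) = - 3 \cdot 2 B = - 6 B$)
$g{\left(k,t \right)} = 3$ ($g{\left(k,t \right)} = 1 \cdot 3 = 3$)
$\left(P{\left(-9,-6 \right)} + a{\left(-6 \right)}\right) g{\left(5,6 \cdot 5 \right)} = \left(\left(-9 - 6\right) - -36\right) 3 = \left(-15 + 36\right) 3 = 21 \cdot 3 = 63$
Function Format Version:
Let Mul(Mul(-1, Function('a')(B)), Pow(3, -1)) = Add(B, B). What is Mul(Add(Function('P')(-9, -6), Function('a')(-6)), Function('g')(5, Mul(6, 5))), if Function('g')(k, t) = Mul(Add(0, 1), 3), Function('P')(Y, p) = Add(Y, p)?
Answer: 63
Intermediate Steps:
Function('a')(B) = Mul(-6, B) (Function('a')(B) = Mul(-3, Add(B, B)) = Mul(-3, Mul(2, B)) = Mul(-6, B))
Function('g')(k, t) = 3 (Function('g')(k, t) = Mul(1, 3) = 3)
Mul(Add(Function('P')(-9, -6), Function('a')(-6)), Function('g')(5, Mul(6, 5))) = Mul(Add(Add(-9, -6), Mul(-6, -6)), 3) = Mul(Add(-15, 36), 3) = Mul(21, 3) = 63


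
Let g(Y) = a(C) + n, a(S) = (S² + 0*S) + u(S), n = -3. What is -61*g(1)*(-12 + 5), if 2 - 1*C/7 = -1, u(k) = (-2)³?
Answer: 183610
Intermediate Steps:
u(k) = -8
C = 21 (C = 14 - 7*(-1) = 14 + 7 = 21)
a(S) = -8 + S² (a(S) = (S² + 0*S) - 8 = (S² + 0) - 8 = S² - 8 = -8 + S²)
g(Y) = 430 (g(Y) = (-8 + 21²) - 3 = (-8 + 441) - 3 = 433 - 3 = 430)
-61*g(1)*(-12 + 5) = -26230*(-12 + 5) = -26230*(-7) = -61*(-3010) = 183610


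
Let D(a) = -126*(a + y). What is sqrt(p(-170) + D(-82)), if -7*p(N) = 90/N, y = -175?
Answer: 177*sqrt(14637)/119 ≈ 179.95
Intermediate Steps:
p(N) = -90/(7*N)
D(a) = 22050 - 126*a (D(a) = -126*(a - 175) = -126*(-175 + a) = 22050 - 126*a)
sqrt(p(-170) + D(-82)) = sqrt(-90/7/(-170) + (22050 - 126*(-82))) = sqrt(-90/7*(-1/170) + (22050 + 10332)) = sqrt(9/119 + 32382) = sqrt(3853467/119) = 177*sqrt(14637)/119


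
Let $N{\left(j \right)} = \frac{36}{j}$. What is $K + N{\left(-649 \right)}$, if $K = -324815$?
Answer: $- \frac{210804971}{649} \approx -3.2482 \cdot 10^{5}$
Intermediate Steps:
$K + N{\left(-649 \right)} = -324815 + \frac{36}{-649} = -324815 + 36 \left(- \frac{1}{649}\right) = -324815 - \frac{36}{649} = - \frac{210804971}{649}$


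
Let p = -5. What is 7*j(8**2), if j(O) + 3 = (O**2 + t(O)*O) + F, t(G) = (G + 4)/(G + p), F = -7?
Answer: 1717982/59 ≈ 29118.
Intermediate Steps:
t(G) = (4 + G)/(-5 + G) (t(G) = (G + 4)/(G - 5) = (4 + G)/(-5 + G))
j(O) = -10 + O**2 + O*(4 + O)/(-5 + O) (j(O) = -3 + ((O**2 + ((4 + O)/(-5 + O))*O) - 7) = -3 + ((O**2 + O*(4 + O)/(-5 + O)) - 7) = -3 + (-7 + O**2 + O*(4 + O)/(-5 + O)) = -10 + O**2 + O*(4 + O)/(-5 + O))
7*j(8**2) = 7*((8**2*(4 + 8**2) + (-10 + (8**2)**2)*(-5 + 8**2))/(-5 + 8**2)) = 7*((64*(4 + 64) + (-10 + 64**2)*(-5 + 64))/(-5 + 64)) = 7*((64*68 + (-10 + 4096)*59)/59) = 7*((4352 + 4086*59)/59) = 7*((4352 + 241074)/59) = 7*((1/59)*245426) = 7*(245426/59) = 1717982/59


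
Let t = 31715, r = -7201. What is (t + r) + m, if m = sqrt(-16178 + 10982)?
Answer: 24514 + 2*I*sqrt(1299) ≈ 24514.0 + 72.083*I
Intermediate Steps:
m = 2*I*sqrt(1299) (m = sqrt(-5196) = 2*I*sqrt(1299) ≈ 72.083*I)
(t + r) + m = (31715 - 7201) + 2*I*sqrt(1299) = 24514 + 2*I*sqrt(1299)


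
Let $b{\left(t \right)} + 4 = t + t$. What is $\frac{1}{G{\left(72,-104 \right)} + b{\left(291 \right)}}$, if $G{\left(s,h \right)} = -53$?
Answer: $\frac{1}{525} \approx 0.0019048$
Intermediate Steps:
$b{\left(t \right)} = -4 + 2 t$ ($b{\left(t \right)} = -4 + \left(t + t\right) = -4 + 2 t$)
$\frac{1}{G{\left(72,-104 \right)} + b{\left(291 \right)}} = \frac{1}{-53 + \left(-4 + 2 \cdot 291\right)} = \frac{1}{-53 + \left(-4 + 582\right)} = \frac{1}{-53 + 578} = \frac{1}{525}$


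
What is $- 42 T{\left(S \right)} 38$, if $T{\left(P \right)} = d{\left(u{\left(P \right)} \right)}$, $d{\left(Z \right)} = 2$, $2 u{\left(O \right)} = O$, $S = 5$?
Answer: $-3192$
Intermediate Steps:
$u{\left(O \right)} = \frac{O}{2}$
$T{\left(P \right)} = 2$
$- 42 T{\left(S \right)} 38 = \left(-42\right) 2 \cdot 38 = \left(-84\right) 38 = -3192$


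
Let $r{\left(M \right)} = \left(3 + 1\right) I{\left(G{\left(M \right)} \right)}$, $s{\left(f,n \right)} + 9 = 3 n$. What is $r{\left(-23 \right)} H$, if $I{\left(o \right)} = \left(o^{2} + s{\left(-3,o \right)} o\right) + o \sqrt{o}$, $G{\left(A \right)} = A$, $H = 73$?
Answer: $678316 - 6716 i \sqrt{23} \approx 6.7832 \cdot 10^{5} - 32209.0 i$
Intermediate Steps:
$s{\left(f,n \right)} = -9 + 3 n$
$I{\left(o \right)} = o^{2} + o^{\frac{3}{2}} + o \left(-9 + 3 o\right)$ ($I{\left(o \right)} = \left(o^{2} + \left(-9 + 3 o\right) o\right) + o \sqrt{o} = \left(o^{2} + o \left(-9 + 3 o\right)\right) + o^{\frac{3}{2}} = o^{2} + o^{\frac{3}{2}} + o \left(-9 + 3 o\right)$)
$r{\left(M \right)} = - 36 M + 4 M^{\frac{3}{2}} + 16 M^{2}$ ($r{\left(M \right)} = \left(3 + 1\right) \left(M^{\frac{3}{2}} - 9 M + 4 M^{2}\right) = 4 \left(M^{\frac{3}{2}} - 9 M + 4 M^{2}\right) = - 36 M + 4 M^{\frac{3}{2}} + 16 M^{2}$)
$r{\left(-23 \right)} H = \left(\left(-36\right) \left(-23\right) + 4 \left(-23\right)^{\frac{3}{2}} + 16 \left(-23\right)^{2}\right) 73 = \left(828 + 4 \left(- 23 i \sqrt{23}\right) + 16 \cdot 529\right) 73 = \left(828 - 92 i \sqrt{23} + 8464\right) 73 = \left(9292 - 92 i \sqrt{23}\right) 73 = 678316 - 6716 i \sqrt{23}$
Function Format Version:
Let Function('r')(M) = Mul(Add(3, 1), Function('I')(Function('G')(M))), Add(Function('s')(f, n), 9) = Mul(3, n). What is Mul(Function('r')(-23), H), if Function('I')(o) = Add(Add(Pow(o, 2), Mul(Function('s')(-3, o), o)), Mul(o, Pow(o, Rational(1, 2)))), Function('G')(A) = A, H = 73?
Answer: Add(678316, Mul(-6716, I, Pow(23, Rational(1, 2)))) ≈ Add(6.7832e+5, Mul(-32209., I))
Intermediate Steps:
Function('s')(f, n) = Add(-9, Mul(3, n))
Function('I')(o) = Add(Pow(o, 2), Pow(o, Rational(3, 2)), Mul(o, Add(-9, Mul(3, o)))) (Function('I')(o) = Add(Add(Pow(o, 2), Mul(Add(-9, Mul(3, o)), o)), Mul(o, Pow(o, Rational(1, 2)))) = Add(Add(Pow(o, 2), Mul(o, Add(-9, Mul(3, o)))), Pow(o, Rational(3, 2))) = Add(Pow(o, 2), Pow(o, Rational(3, 2)), Mul(o, Add(-9, Mul(3, o)))))
Function('r')(M) = Add(Mul(-36, M), Mul(4, Pow(M, Rational(3, 2))), Mul(16, Pow(M, 2))) (Function('r')(M) = Mul(Add(3, 1), Add(Pow(M, Rational(3, 2)), Mul(-9, M), Mul(4, Pow(M, 2)))) = Mul(4, Add(Pow(M, Rational(3, 2)), Mul(-9, M), Mul(4, Pow(M, 2)))) = Add(Mul(-36, M), Mul(4, Pow(M, Rational(3, 2))), Mul(16, Pow(M, 2))))
Mul(Function('r')(-23), H) = Mul(Add(Mul(-36, -23), Mul(4, Pow(-23, Rational(3, 2))), Mul(16, Pow(-23, 2))), 73) = Mul(Add(828, Mul(4, Mul(-23, I, Pow(23, Rational(1, 2)))), Mul(16, 529)), 73) = Mul(Add(828, Mul(-92, I, Pow(23, Rational(1, 2))), 8464), 73) = Mul(Add(9292, Mul(-92, I, Pow(23, Rational(1, 2)))), 73) = Add(678316, Mul(-6716, I, Pow(23, Rational(1, 2))))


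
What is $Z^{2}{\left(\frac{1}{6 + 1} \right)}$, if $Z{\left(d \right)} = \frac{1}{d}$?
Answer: $49$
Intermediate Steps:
$Z^{2}{\left(\frac{1}{6 + 1} \right)} = \left(\frac{1}{\frac{1}{6 + 1}}\right)^{2} = \left(\frac{1}{\frac{1}{7}}\right)^{2} = 7^{2} = 49$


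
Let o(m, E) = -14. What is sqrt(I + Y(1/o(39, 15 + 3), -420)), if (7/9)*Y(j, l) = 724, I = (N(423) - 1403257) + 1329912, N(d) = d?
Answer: I*sqrt(3527566)/7 ≈ 268.31*I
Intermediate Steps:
I = -72922 (I = (423 - 1403257) + 1329912 = -1402834 + 1329912 = -72922)
Y(j, l) = 6516/7 (Y(j, l) = (9/7)*724 = 6516/7)
sqrt(I + Y(1/o(39, 15 + 3), -420)) = sqrt(-72922 + 6516/7) = sqrt(-503938/7) = I*sqrt(3527566)/7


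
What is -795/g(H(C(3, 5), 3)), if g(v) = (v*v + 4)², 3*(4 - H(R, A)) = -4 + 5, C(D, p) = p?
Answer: -64395/24649 ≈ -2.6125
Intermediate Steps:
H(R, A) = 11/3 (H(R, A) = 4 - (-4 + 5)/3 = 4 - ⅓*1 = 4 - ⅓ = 11/3)
g(v) = (4 + v²)² (g(v) = (v² + 4)² = (4 + v²)²)
-795/g(H(C(3, 5), 3)) = -795/(4 + (11/3)²)² = -795/(4 + 121/9)² = -795/((157/9)²) = -795/24649/81 = -795*81/24649 = -64395/24649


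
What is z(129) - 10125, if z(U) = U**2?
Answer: 6516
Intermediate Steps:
z(129) - 10125 = 129**2 - 10125 = 16641 - 10125 = 6516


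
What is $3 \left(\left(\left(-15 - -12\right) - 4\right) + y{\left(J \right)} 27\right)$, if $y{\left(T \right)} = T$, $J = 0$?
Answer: $-21$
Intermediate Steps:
$3 \left(\left(\left(-15 - -12\right) - 4\right) + y{\left(J \right)} 27\right) = 3 \left(\left(\left(-15 - -12\right) - 4\right) + 0 \cdot 27\right) = 3 \left(\left(\left(-15 + 12\right) - 4\right) + 0\right) = 3 \left(\left(-3 - 4\right) + 0\right) = 3 \left(-7 + 0\right) = 3 \left(-7\right) = -21$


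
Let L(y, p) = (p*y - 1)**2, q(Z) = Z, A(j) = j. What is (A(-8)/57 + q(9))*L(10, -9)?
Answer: 4181905/57 ≈ 73367.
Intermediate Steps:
L(y, p) = (-1 + p*y)**2
(A(-8)/57 + q(9))*L(10, -9) = (-8/57 + 9)*(-1 - 9*10)**2 = (-8*1/57 + 9)*(-1 - 90)**2 = (-8/57 + 9)*(-91)**2 = (505/57)*8281 = 4181905/57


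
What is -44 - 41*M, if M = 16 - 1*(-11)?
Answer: -1151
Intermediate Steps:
M = 27 (M = 16 + 11 = 27)
-44 - 41*M = -44 - 41*27 = -44 - 1107 = -1151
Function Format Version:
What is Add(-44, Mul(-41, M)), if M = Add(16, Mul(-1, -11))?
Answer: -1151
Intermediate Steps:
M = 27 (M = Add(16, 11) = 27)
Add(-44, Mul(-41, M)) = Add(-44, Mul(-41, 27)) = Add(-44, -1107) = -1151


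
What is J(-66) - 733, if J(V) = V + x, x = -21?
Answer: -820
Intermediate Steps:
J(V) = -21 + V (J(V) = V - 21 = -21 + V)
J(-66) - 733 = (-21 - 66) - 733 = -87 - 733 = -820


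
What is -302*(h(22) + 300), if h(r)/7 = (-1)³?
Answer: -88486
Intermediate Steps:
h(r) = -7 (h(r) = 7*(-1)³ = 7*(-1) = -7)
-302*(h(22) + 300) = -302*(-7 + 300) = -302*293 = -88486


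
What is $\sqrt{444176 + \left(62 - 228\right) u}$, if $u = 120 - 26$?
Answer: $2 \sqrt{107143} \approx 654.65$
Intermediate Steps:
$u = 94$
$\sqrt{444176 + \left(62 - 228\right) u} = \sqrt{444176 + \left(62 - 228\right) 94} = \sqrt{444176 - 15604} = \sqrt{428572} = 2 \sqrt{107143}$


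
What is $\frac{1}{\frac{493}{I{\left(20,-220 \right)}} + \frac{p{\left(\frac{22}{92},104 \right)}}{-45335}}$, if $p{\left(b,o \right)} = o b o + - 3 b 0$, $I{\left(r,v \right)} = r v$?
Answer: $- \frac{917580400}{155160153} \approx -5.9138$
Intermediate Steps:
$p{\left(b,o \right)} = b o^{2}$ ($p{\left(b,o \right)} = b o o + 0 = b o^{2} + 0 = b o^{2}$)
$\frac{1}{\frac{493}{I{\left(20,-220 \right)}} + \frac{p{\left(\frac{22}{92},104 \right)}}{-45335}} = \frac{1}{\frac{493}{20 \left(-220\right)} + \frac{\frac{22}{92} \cdot 104^{2}}{-45335}} = \frac{1}{\frac{493}{-4400} + 22 \cdot \frac{1}{92} \cdot 10816 \left(- \frac{1}{45335}\right)} = \frac{1}{493 \left(- \frac{1}{4400}\right) + \frac{11}{46} \cdot 10816 \left(- \frac{1}{45335}\right)} = \frac{1}{- \frac{493}{4400} + \frac{59488}{23} \left(- \frac{1}{45335}\right)} = \frac{1}{- \frac{493}{4400} - \frac{59488}{1042705}} = \frac{1}{- \frac{155160153}{917580400}} = - \frac{917580400}{155160153}$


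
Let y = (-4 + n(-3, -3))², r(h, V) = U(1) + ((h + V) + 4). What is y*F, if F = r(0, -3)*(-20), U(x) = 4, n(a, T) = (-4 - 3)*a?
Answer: -28900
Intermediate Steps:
n(a, T) = -7*a
r(h, V) = 8 + V + h (r(h, V) = 4 + ((h + V) + 4) = 4 + ((V + h) + 4) = 4 + (4 + V + h) = 8 + V + h)
y = 289 (y = (-4 - 7*(-3))² = (-4 + 21)² = 17² = 289)
F = -100 (F = (8 - 3 + 0)*(-20) = 5*(-20) = -100)
y*F = 289*(-100) = -28900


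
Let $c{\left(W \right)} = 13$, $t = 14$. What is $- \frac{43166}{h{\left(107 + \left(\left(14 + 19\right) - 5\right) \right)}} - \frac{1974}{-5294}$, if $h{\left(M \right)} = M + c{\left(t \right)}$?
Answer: $- \frac{57057163}{195878} \approx -291.29$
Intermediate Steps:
$h{\left(M \right)} = 13 + M$ ($h{\left(M \right)} = M + 13 = 13 + M$)
$- \frac{43166}{h{\left(107 + \left(\left(14 + 19\right) - 5\right) \right)}} - \frac{1974}{-5294} = - \frac{43166}{13 + \left(107 + \left(\left(14 + 19\right) - 5\right)\right)} - \frac{1974}{-5294} = - \frac{43166}{13 + \left(107 + \left(33 - 5\right)\right)} - - \frac{987}{2647} = - \frac{43166}{13 + \left(107 + 28\right)} + \frac{987}{2647} = - \frac{43166}{13 + 135} + \frac{987}{2647} = - \frac{43166}{148} + \frac{987}{2647} = \left(-43166\right) \frac{1}{148} + \frac{987}{2647} = - \frac{21583}{74} + \frac{987}{2647} = - \frac{57057163}{195878}$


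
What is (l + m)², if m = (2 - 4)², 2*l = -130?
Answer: 3721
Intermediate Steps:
l = -65 (l = (½)*(-130) = -65)
m = 4 (m = (-2)² = 4)
(l + m)² = (-65 + 4)² = (-61)² = 3721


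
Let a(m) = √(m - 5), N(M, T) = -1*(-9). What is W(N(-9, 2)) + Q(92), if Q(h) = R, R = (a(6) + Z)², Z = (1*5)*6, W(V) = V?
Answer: 970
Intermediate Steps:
N(M, T) = 9
a(m) = √(-5 + m)
Z = 30 (Z = 5*6 = 30)
R = 961 (R = (√(-5 + 6) + 30)² = (√1 + 30)² = (1 + 30)² = 31² = 961)
Q(h) = 961
W(N(-9, 2)) + Q(92) = 9 + 961 = 970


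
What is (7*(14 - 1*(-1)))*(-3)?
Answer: -315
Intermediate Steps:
(7*(14 - 1*(-1)))*(-3) = (7*(14 + 1))*(-3) = (7*15)*(-3) = 105*(-3) = -315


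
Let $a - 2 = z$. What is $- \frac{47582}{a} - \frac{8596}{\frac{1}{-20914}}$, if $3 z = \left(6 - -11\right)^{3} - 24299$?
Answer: $\frac{580678906911}{3230} \approx 1.7978 \cdot 10^{8}$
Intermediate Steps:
$z = -6462$ ($z = \frac{\left(6 - -11\right)^{3} - 24299}{3} = \frac{\left(6 + 11\right)^{3} - 24299}{3} = \frac{17^{3} - 24299}{3} = \frac{4913 - 24299}{3} = \frac{1}{3} \left(-19386\right) = -6462$)
$a = -6460$ ($a = 2 - 6462 = -6460$)
$- \frac{47582}{a} - \frac{8596}{\frac{1}{-20914}} = - \frac{47582}{-6460} - \frac{8596}{\frac{1}{-20914}} = \left(-47582\right) \left(- \frac{1}{6460}\right) - \frac{8596}{- \frac{1}{20914}} = \frac{23791}{3230} - -179776744 = \frac{23791}{3230} + 179776744 = \frac{580678906911}{3230}$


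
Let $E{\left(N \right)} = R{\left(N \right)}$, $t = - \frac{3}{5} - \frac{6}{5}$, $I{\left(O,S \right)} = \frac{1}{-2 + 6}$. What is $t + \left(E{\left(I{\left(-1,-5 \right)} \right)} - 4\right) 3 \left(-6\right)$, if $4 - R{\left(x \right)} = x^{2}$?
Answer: $- \frac{27}{40} \approx -0.675$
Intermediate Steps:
$I{\left(O,S \right)} = \frac{1}{4}$
$t = - \frac{9}{5}$ ($t = \left(-3\right) \frac{1}{5} - \frac{6}{5} = - \frac{3}{5} - \frac{6}{5} = - \frac{9}{5} \approx -1.8$)
$R{\left(x \right)} = 4 - x^{2}$
$E{\left(N \right)} = 4 - N^{2}$
$t + \left(E{\left(I{\left(-1,-5 \right)} \right)} - 4\right) 3 \left(-6\right) = - \frac{9}{5} + \left(\left(4 - \left(\frac{1}{4}\right)^{2}\right) - 4\right) 3 \left(-6\right) = - \frac{9}{5} + \left(\left(4 - \frac{1}{16}\right) - 4\right) 3 \left(-6\right) = - \frac{9}{5} + \left(\frac{63}{16} - 4\right) 3 \left(-6\right) = - \frac{9}{5} + \left(- \frac{1}{16}\right) 3 \left(-6\right) = - \frac{9}{5} - - \frac{9}{8} = - \frac{9}{5} + \frac{9}{8} = - \frac{27}{40}$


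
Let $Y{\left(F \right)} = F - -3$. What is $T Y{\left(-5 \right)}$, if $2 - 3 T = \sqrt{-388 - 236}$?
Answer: $- \frac{4}{3} + \frac{8 i \sqrt{39}}{3} \approx -1.3333 + 16.653 i$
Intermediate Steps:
$Y{\left(F \right)} = 3 + F$ ($Y{\left(F \right)} = F + 3 = 3 + F$)
$T = \frac{2}{3} - \frac{4 i \sqrt{39}}{3}$ ($T = \frac{2}{3} - \frac{\sqrt{-388 - 236}}{3} = \frac{2}{3} - \frac{\sqrt{-624}}{3} = \frac{2}{3} - \frac{4 i \sqrt{39}}{3} \approx 0.66667 - 8.3267 i$)
$T Y{\left(-5 \right)} = \left(\frac{2}{3} - \frac{4 i \sqrt{39}}{3}\right) \left(3 - 5\right) = \left(\frac{2}{3} - \frac{4 i \sqrt{39}}{3}\right) \left(-2\right) = - \frac{4}{3} + \frac{8 i \sqrt{39}}{3}$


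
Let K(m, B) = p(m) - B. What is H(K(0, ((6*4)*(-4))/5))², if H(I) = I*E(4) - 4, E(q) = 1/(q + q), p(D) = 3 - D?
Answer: 2401/1600 ≈ 1.5006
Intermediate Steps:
E(q) = 1/(2*q)
K(m, B) = 3 - B - m (K(m, B) = (3 - m) - B = 3 - B - m)
H(I) = -4 + I/8 (H(I) = I*((½)/4) - 4 = I*((½)*(¼)) - 4 = I*(⅛) - 4 = I/8 - 4 = -4 + I/8)
H(K(0, ((6*4)*(-4))/5))² = (-4 + (3 - (6*4)*(-4)/5 - 1*0)/8)² = (-4 + (3 - 24*(-4)/5 + 0)/8)² = (-4 + (3 - (-96)/5 + 0)/8)² = (-4 + (3 - 1*(-96/5) + 0)/8)² = (-4 + (3 + 96/5 + 0)/8)² = (-4 + (⅛)*(111/5))² = (-4 + 111/40)² = (-49/40)² = 2401/1600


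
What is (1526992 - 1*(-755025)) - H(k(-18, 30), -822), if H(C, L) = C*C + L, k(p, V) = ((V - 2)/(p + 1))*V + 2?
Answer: 659090835/289 ≈ 2.2806e+6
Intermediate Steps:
k(p, V) = 2 + V*(-2 + V)/(1 + p) (k(p, V) = ((-2 + V)/(1 + p))*V + 2 = V*(-2 + V)/(1 + p) + 2 = 2 + V*(-2 + V)/(1 + p))
H(C, L) = L + C**2 (H(C, L) = C**2 + L = L + C**2)
(1526992 - 1*(-755025)) - H(k(-18, 30), -822) = (1526992 - 1*(-755025)) - (-822 + ((2 + 30**2 - 2*30 + 2*(-18))/(1 - 18))**2) = (1526992 + 755025) - (-822 + ((2 + 900 - 60 - 36)/(-17))**2) = 2282017 - (-822 + (-1/17*806)**2) = 2282017 - (-822 + (-806/17)**2) = 2282017 - (-822 + 649636/289) = 2282017 - 1*412078/289 = 2282017 - 412078/289 = 659090835/289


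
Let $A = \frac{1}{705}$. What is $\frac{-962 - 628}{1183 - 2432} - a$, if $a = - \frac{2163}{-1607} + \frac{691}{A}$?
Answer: $- \frac{977789894622}{2007143} \approx -4.8716 \cdot 10^{5}$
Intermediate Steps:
$A = \frac{1}{705} \approx 0.0014184$
$a = \frac{782860248}{1607}$ ($a = - \frac{2163}{-1607} + 691 \frac{1}{\frac{1}{705}} = \left(-2163\right) \left(- \frac{1}{1607}\right) + 691 \cdot 705 = \frac{2163}{1607} + 487155 = \frac{782860248}{1607} \approx 4.8716 \cdot 10^{5}$)
$\frac{-962 - 628}{1183 - 2432} - a = \frac{-962 - 628}{1183 - 2432} - \frac{782860248}{1607} = \frac{-962 - 628}{-1249} - \frac{782860248}{1607} = \left(-962 - 628\right) \left(- \frac{1}{1249}\right) - \frac{782860248}{1607} = \left(-1590\right) \left(- \frac{1}{1249}\right) - \frac{782860248}{1607} = \frac{1590}{1249} - \frac{782860248}{1607} = - \frac{977789894622}{2007143}$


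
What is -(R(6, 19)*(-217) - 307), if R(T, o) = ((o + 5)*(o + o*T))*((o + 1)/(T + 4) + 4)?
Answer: 4156291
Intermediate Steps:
R(T, o) = (4 + (1 + o)/(4 + T))*(5 + o)*(o + T*o) (R(T, o) = ((5 + o)*(o + T*o))*((1 + o)/(4 + T) + 4) = ((5 + o)*(o + T*o))*(4 + (1 + o)/(4 + T)) = (4 + (1 + o)/(4 + T))*(5 + o)*(o + T*o))
-(R(6, 19)*(-217) - 307) = -((19*(85 + 19² + 20*6² + 22*19 + 105*6 + 6*19² + 4*19*6² + 26*6*19)/(4 + 6))*(-217) - 307) = -((19*(85 + 361 + 20*36 + 418 + 630 + 6*361 + 4*19*36 + 2964)/10)*(-217) - 307) = -((19*(⅒)*(85 + 361 + 720 + 418 + 630 + 2166 + 2736 + 2964))*(-217) - 307) = -((19*(⅒)*10080)*(-217) - 307) = -(19152*(-217) - 307) = -(-4155984 - 307) = -1*(-4156291) = 4156291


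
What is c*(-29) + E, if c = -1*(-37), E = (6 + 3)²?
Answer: -992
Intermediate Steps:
E = 81 (E = 9² = 81)
c = 37
c*(-29) + E = 37*(-29) + 81 = -1073 + 81 = -992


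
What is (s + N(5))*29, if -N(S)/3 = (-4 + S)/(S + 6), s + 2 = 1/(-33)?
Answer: -2204/33 ≈ -66.788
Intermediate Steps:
s = -67/33 (s = -2 + 1/(-33) = -2 - 1/33 = -67/33 ≈ -2.0303)
N(S) = -3*(-4 + S)/(6 + S) (N(S) = -3*(-4 + S)/(S + 6) = -3*(-4 + S)/(6 + S))
(s + N(5))*29 = (-67/33 + 3*(4 - 1*5)/(6 + 5))*29 = (-67/33 + 3*(4 - 5)/11)*29 = (-67/33 + 3*(1/11)*(-1))*29 = (-67/33 - 3/11)*29 = -76/33*29 = -2204/33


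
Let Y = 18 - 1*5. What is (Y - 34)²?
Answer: 441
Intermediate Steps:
Y = 13 (Y = 18 - 5 = 13)
(Y - 34)² = (13 - 34)² = (-21)² = 441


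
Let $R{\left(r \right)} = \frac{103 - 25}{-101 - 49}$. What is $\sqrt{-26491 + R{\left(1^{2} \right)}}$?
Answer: $\frac{4 i \sqrt{41393}}{5} \approx 162.76 i$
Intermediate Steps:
$R{\left(r \right)} = - \frac{13}{25}$ ($R{\left(r \right)} = \frac{78}{-150} = 78 \left(- \frac{1}{150}\right) = - \frac{13}{25}$)
$\sqrt{-26491 + R{\left(1^{2} \right)}} = \sqrt{-26491 - \frac{13}{25}} = \sqrt{- \frac{662288}{25}} = \frac{4 i \sqrt{41393}}{5}$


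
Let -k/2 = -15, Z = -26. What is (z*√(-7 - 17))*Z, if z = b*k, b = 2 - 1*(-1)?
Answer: -4680*I*√6 ≈ -11464.0*I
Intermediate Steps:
k = 30 (k = -2*(-15) = 30)
b = 3 (b = 2 + 1 = 3)
z = 90 (z = 3*30 = 90)
(z*√(-7 - 17))*Z = (90*√(-7 - 17))*(-26) = (90*√(-24))*(-26) = (90*(2*I*√6))*(-26) = (180*I*√6)*(-26) = -4680*I*√6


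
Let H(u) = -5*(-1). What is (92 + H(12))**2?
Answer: 9409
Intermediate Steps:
H(u) = 5
(92 + H(12))**2 = (92 + 5)**2 = 97**2 = 9409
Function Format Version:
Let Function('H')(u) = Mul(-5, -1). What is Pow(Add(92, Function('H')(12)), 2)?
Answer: 9409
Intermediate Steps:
Function('H')(u) = 5
Pow(Add(92, Function('H')(12)), 2) = Pow(Add(92, 5), 2) = Pow(97, 2) = 9409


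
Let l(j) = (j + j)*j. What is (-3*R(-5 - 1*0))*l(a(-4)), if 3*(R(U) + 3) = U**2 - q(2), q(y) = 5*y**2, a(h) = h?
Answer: 128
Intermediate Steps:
l(j) = 2*j**2 (l(j) = (2*j)*j = 2*j**2)
R(U) = -29/3 + U**2/3 (R(U) = -3 + (U**2 - 5*2**2)/3 = -3 + (U**2 - 5*4)/3 = -3 + (U**2 - 1*20)/3 = -3 + (U**2 - 20)/3 = -3 + (-20 + U**2)/3 = -3 + (-20/3 + U**2/3) = -29/3 + U**2/3)
(-3*R(-5 - 1*0))*l(a(-4)) = (-3*(-29/3 + (-5 - 1*0)**2/3))*(2*(-4)**2) = (-3*(-29/3 + (-5 + 0)**2/3))*(2*16) = -3*(-29/3 + (1/3)*(-5)**2)*32 = -3*(-29/3 + (1/3)*25)*32 = -3*(-29/3 + 25/3)*32 = -3*(-4/3)*32 = 4*32 = 128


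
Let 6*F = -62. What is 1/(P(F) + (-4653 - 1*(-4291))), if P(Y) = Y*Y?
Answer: -9/2297 ≈ -0.0039182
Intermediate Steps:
F = -31/3 (F = (⅙)*(-62) = -31/3 ≈ -10.333)
P(Y) = Y²
1/(P(F) + (-4653 - 1*(-4291))) = 1/((-31/3)² + (-4653 - 1*(-4291))) = 1/(961/9 + (-4653 + 4291)) = 1/(961/9 - 362) = 1/(-2297/9) = -9/2297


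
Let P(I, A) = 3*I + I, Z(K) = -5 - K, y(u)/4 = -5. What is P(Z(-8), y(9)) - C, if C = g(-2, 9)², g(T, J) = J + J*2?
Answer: -717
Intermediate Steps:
y(u) = -20 (y(u) = 4*(-5) = -20)
g(T, J) = 3*J (g(T, J) = J + 2*J = 3*J)
P(I, A) = 4*I
C = 729 (C = (3*9)² = 27² = 729)
P(Z(-8), y(9)) - C = 4*(-5 - 1*(-8)) - 1*729 = 4*(-5 + 8) - 729 = 4*3 - 729 = 12 - 729 = -717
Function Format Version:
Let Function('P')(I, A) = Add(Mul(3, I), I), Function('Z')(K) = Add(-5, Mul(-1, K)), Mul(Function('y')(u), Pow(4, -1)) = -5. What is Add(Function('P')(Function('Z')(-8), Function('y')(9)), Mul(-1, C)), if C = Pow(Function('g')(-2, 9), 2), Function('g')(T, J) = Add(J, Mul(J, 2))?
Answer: -717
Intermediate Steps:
Function('y')(u) = -20 (Function('y')(u) = Mul(4, -5) = -20)
Function('g')(T, J) = Mul(3, J) (Function('g')(T, J) = Add(J, Mul(2, J)) = Mul(3, J))
Function('P')(I, A) = Mul(4, I)
C = 729 (C = Pow(Mul(3, 9), 2) = Pow(27, 2) = 729)
Add(Function('P')(Function('Z')(-8), Function('y')(9)), Mul(-1, C)) = Add(Mul(4, Add(-5, Mul(-1, -8))), Mul(-1, 729)) = Add(Mul(4, Add(-5, 8)), -729) = Add(Mul(4, 3), -729) = Add(12, -729) = -717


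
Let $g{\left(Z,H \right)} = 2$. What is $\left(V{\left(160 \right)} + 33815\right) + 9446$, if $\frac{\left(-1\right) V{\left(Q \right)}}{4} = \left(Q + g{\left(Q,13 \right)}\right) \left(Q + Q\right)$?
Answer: $-164099$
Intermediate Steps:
$V{\left(Q \right)} = - 8 Q \left(2 + Q\right)$ ($V{\left(Q \right)} = - 4 \left(Q + 2\right) \left(Q + Q\right) = - 4 \left(2 + Q\right) 2 Q = - 4 \cdot 2 Q \left(2 + Q\right) = - 8 Q \left(2 + Q\right)$)
$\left(V{\left(160 \right)} + 33815\right) + 9446 = \left(\left(-8\right) 160 \left(2 + 160\right) + 33815\right) + 9446 = \left(\left(-8\right) 160 \cdot 162 + 33815\right) + 9446 = \left(-207360 + 33815\right) + 9446 = -173545 + 9446 = -164099$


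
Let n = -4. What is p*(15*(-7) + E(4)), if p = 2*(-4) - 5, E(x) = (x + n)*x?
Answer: 1365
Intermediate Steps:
E(x) = x*(-4 + x) (E(x) = (x - 4)*x = (-4 + x)*x = x*(-4 + x))
p = -13 (p = -8 - 5 = -13)
p*(15*(-7) + E(4)) = -13*(15*(-7) + 4*(-4 + 4)) = -13*(-105 + 4*0) = -13*(-105 + 0) = -13*(-105) = 1365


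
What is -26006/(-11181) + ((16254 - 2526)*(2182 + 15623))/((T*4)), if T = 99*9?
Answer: 2300531498/33543 ≈ 68585.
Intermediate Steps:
T = 891
-26006/(-11181) + ((16254 - 2526)*(2182 + 15623))/((T*4)) = -26006/(-11181) + ((16254 - 2526)*(2182 + 15623))/((891*4)) = -26006*(-1/11181) + (13728*17805)/3564 = 26006/11181 + 244427040*(1/3564) = 26006/11181 + 617240/9 = 2300531498/33543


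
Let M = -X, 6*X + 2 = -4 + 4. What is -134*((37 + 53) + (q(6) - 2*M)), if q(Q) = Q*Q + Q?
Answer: -52796/3 ≈ -17599.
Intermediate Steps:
q(Q) = Q + Q**2 (q(Q) = Q**2 + Q = Q + Q**2)
X = -1/3 (X = -1/3 + (-4 + 4)/6 = -1/3 + (1/6)*0 = -1/3 + 0 = -1/3 ≈ -0.33333)
M = 1/3 (M = -1*(-1/3) = 1/3 ≈ 0.33333)
-134*((37 + 53) + (q(6) - 2*M)) = -134*((37 + 53) + (6*(1 + 6) - 2*1/3)) = -134*(90 + (6*7 - 2/3)) = -134*(90 + (42 - 2/3)) = -134*(90 + 124/3) = -134*394/3 = -52796/3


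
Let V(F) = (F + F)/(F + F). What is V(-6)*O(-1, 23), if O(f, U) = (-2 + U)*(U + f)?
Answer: 462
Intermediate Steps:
V(F) = 1 (V(F) = (2*F)/((2*F)) = (2*F)*(1/(2*F)) = 1)
V(-6)*O(-1, 23) = 1*(23² - 2*23 - 2*(-1) + 23*(-1)) = 1*(529 - 46 + 2 - 23) = 1*462 = 462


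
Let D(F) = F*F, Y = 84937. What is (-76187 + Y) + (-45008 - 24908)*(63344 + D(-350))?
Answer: -12993460354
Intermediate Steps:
D(F) = F²
(-76187 + Y) + (-45008 - 24908)*(63344 + D(-350)) = (-76187 + 84937) + (-45008 - 24908)*(63344 + (-350)²) = 8750 - 69916*(63344 + 122500) = 8750 - 69916*185844 = 8750 - 12993469104 = -12993460354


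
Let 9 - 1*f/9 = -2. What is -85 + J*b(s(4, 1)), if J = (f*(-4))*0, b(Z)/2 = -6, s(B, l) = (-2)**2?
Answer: -85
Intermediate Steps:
s(B, l) = 4
b(Z) = -12 (b(Z) = 2*(-6) = -12)
f = 99 (f = 81 - 9*(-2) = 81 + 18 = 99)
J = 0 (J = (99*(-4))*0 = -396*0 = 0)
-85 + J*b(s(4, 1)) = -85 + 0*(-12) = -85 + 0 = -85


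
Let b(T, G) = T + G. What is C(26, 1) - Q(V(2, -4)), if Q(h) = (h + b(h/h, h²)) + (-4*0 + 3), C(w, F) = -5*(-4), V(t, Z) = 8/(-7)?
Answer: 776/49 ≈ 15.837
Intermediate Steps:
V(t, Z) = -8/7 (V(t, Z) = 8*(-⅐) = -8/7)
b(T, G) = G + T
C(w, F) = 20
Q(h) = 4 + h + h² (Q(h) = (h + (h² + h/h)) + (-4*0 + 3) = (h + (h² + 1)) + (0 + 3) = (h + (1 + h²)) + 3 = (1 + h + h²) + 3 = 4 + h + h²)
C(26, 1) - Q(V(2, -4)) = 20 - (4 - 8/7 + (-8/7)²) = 20 - (4 - 8/7 + 64/49) = 20 - 1*204/49 = 20 - 204/49 = 776/49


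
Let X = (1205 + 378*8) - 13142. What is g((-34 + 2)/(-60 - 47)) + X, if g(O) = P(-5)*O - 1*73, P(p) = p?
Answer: -961662/107 ≈ -8987.5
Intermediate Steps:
X = -8913 (X = (1205 + 3024) - 13142 = 4229 - 13142 = -8913)
g(O) = -73 - 5*O (g(O) = -5*O - 1*73 = -5*O - 73 = -73 - 5*O)
g((-34 + 2)/(-60 - 47)) + X = (-73 - 5*(-34 + 2)/(-60 - 47)) - 8913 = (-73 - (-160)/(-107)) - 8913 = (-73 - (-160)*(-1)/107) - 8913 = (-73 - 5*32/107) - 8913 = (-73 - 160/107) - 8913 = -7971/107 - 8913 = -961662/107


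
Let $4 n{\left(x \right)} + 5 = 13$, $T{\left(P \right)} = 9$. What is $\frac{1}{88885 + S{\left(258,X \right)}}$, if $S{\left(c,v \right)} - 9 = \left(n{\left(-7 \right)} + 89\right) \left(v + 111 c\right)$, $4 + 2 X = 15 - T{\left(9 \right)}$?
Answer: $\frac{1}{2695043} \approx 3.7105 \cdot 10^{-7}$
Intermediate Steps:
$n{\left(x \right)} = 2$ ($n{\left(x \right)} = - \frac{5}{4} + \frac{1}{4} \cdot 13 = - \frac{5}{4} + \frac{13}{4} = 2$)
$X = 1$ ($X = -2 + \frac{15 - 9}{2} = -2 + \frac{1}{2} \cdot 6 = -2 + 3 = 1$)
$S{\left(c,v \right)} = 9 + 91 v + 10101 c$ ($S{\left(c,v \right)} = 9 + \left(2 + 89\right) \left(v + 111 c\right) = 9 + 91 \left(v + 111 c\right) = 9 + \left(91 v + 10101 c\right) = 9 + 91 v + 10101 c$)
$\frac{1}{88885 + S{\left(258,X \right)}} = \frac{1}{88885 + \left(9 + 91 \cdot 1 + 10101 \cdot 258\right)} = \frac{1}{88885 + \left(9 + 91 + 2606058\right)} = \frac{1}{88885 + 2606158} = \frac{1}{2695043}$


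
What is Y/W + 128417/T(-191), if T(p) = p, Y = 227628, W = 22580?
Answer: -714044728/1078195 ≈ -662.26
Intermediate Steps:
Y/W + 128417/T(-191) = 227628/22580 + 128417/(-191) = 227628*(1/22580) + 128417*(-1/191) = 56907/5645 - 128417/191 = -714044728/1078195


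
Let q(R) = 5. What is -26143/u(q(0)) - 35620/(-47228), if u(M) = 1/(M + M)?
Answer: -3086695105/11807 ≈ -2.6143e+5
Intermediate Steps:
u(M) = 1/(2*M)
-26143/u(q(0)) - 35620/(-47228) = -26143/((½)/5) - 35620/(-47228) = -26143/((½)*(⅕)) - 35620*(-1/47228) = -26143/⅒ + 8905/11807 = -26143*10 + 8905/11807 = -261430 + 8905/11807 = -3086695105/11807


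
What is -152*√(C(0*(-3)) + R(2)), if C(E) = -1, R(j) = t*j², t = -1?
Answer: -152*I*√5 ≈ -339.88*I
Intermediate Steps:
R(j) = -j²
-152*√(C(0*(-3)) + R(2)) = -152*√(-1 - 1*2²) = -152*√(-1 - 1*4) = -152*√(-1 - 4) = -152*I*√5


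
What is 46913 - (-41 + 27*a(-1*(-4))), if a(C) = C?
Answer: 46846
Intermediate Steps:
46913 - (-41 + 27*a(-1*(-4))) = 46913 - (-41 + 27*(-1*(-4))) = 46913 - (-41 + 27*4) = 46913 - (-41 + 108) = 46913 - 1*67 = 46913 - 67 = 46846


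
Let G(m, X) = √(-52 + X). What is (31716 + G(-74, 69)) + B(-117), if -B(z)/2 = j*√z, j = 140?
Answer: 31716 + √17 - 840*I*√13 ≈ 31720.0 - 3028.7*I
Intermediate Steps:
B(z) = -280*√z
(31716 + G(-74, 69)) + B(-117) = (31716 + √(-52 + 69)) - 840*I*√13 = (31716 + √17) - 840*I*√13 = 31716 + √17 - 840*I*√13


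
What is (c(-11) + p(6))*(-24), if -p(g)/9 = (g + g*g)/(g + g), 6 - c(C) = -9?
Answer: 396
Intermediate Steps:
c(C) = 15 (c(C) = 6 - 1*(-9) = 6 + 9 = 15)
p(g) = -9*(g + g**2)/(2*g) (p(g) = -9*(g + g*g)/(g + g) = -9*(g + g**2)/(2*g))
(c(-11) + p(6))*(-24) = (15 + (-9/2 - 9/2*6))*(-24) = (15 + (-9/2 - 27))*(-24) = (15 - 63/2)*(-24) = -33/2*(-24) = 396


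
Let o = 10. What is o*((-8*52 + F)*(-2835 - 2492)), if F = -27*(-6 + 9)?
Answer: 26475190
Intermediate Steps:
F = -81 (F = -27*3 = -81)
o*((-8*52 + F)*(-2835 - 2492)) = 10*((-8*52 - 81)*(-2835 - 2492)) = 10*((-416 - 81)*(-5327)) = 10*(-497*(-5327)) = 10*2647519 = 26475190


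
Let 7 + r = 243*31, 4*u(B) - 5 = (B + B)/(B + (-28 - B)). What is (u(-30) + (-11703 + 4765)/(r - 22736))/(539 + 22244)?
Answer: 238691/2425706010 ≈ 9.8401e-5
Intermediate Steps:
u(B) = 5/4 - B/56 (u(B) = 5/4 + ((B + B)/(B + (-28 - B)))/4 = 5/4 + ((2*B)/(-28))/4 = 5/4 + ((2*B)*(-1/28))/4 = 5/4 + (-B/14)/4 = 5/4 - B/56)
r = 7526 (r = -7 + 243*31 = -7 + 7533 = 7526)
(u(-30) + (-11703 + 4765)/(r - 22736))/(539 + 22244) = ((5/4 - 1/56*(-30)) + (-11703 + 4765)/(7526 - 22736))/(539 + 22244) = ((5/4 + 15/28) - 6938/(-15210))/22783 = (25/14 - 6938*(-1/15210))*(1/22783) = (25/14 + 3469/7605)*(1/22783) = (238691/106470)*(1/22783) = 238691/2425706010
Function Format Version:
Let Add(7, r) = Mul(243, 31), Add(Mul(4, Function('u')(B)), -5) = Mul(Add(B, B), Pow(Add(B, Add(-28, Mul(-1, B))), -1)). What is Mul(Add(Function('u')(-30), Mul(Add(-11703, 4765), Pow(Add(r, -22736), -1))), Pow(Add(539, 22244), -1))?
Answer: Rational(238691, 2425706010) ≈ 9.8401e-5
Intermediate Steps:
Function('u')(B) = Add(Rational(5, 4), Mul(Rational(-1, 56), B)) (Function('u')(B) = Add(Rational(5, 4), Mul(Rational(1, 4), Mul(Add(B, B), Pow(Add(B, Add(-28, Mul(-1, B))), -1)))) = Add(Rational(5, 4), Mul(Rational(1, 4), Mul(Mul(2, B), Pow(-28, -1)))) = Add(Rational(5, 4), Mul(Rational(1, 4), Mul(Mul(2, B), Rational(-1, 28)))) = Add(Rational(5, 4), Mul(Rational(1, 4), Mul(Rational(-1, 14), B))) = Add(Rational(5, 4), Mul(Rational(-1, 56), B)))
r = 7526 (r = Add(-7, Mul(243, 31)) = Add(-7, 7533) = 7526)
Mul(Add(Function('u')(-30), Mul(Add(-11703, 4765), Pow(Add(r, -22736), -1))), Pow(Add(539, 22244), -1)) = Mul(Add(Add(Rational(5, 4), Mul(Rational(-1, 56), -30)), Mul(Add(-11703, 4765), Pow(Add(7526, -22736), -1))), Pow(Add(539, 22244), -1)) = Mul(Add(Add(Rational(5, 4), Rational(15, 28)), Mul(-6938, Pow(-15210, -1))), Pow(22783, -1)) = Mul(Add(Rational(25, 14), Mul(-6938, Rational(-1, 15210))), Rational(1, 22783)) = Mul(Add(Rational(25, 14), Rational(3469, 7605)), Rational(1, 22783)) = Mul(Rational(238691, 106470), Rational(1, 22783)) = Rational(238691, 2425706010)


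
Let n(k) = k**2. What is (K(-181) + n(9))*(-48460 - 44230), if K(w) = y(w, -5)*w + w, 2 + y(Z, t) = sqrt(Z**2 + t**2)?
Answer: -24284780 + 218099570*sqrt(194) ≈ 3.0135e+9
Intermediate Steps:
y(Z, t) = -2 + sqrt(Z**2 + t**2)
K(w) = w + w*(-2 + sqrt(25 + w**2)) (K(w) = (-2 + sqrt(w**2 + (-5)**2))*w + w = (-2 + sqrt(w**2 + 25))*w + w = (-2 + sqrt(25 + w**2))*w + w = w*(-2 + sqrt(25 + w**2)) + w = w + w*(-2 + sqrt(25 + w**2)))
(K(-181) + n(9))*(-48460 - 44230) = (-181*(-1 + sqrt(25 + (-181)**2)) + 9**2)*(-48460 - 44230) = (-181*(-1 + sqrt(25 + 32761)) + 81)*(-92690) = (-181*(-1 + sqrt(32786)) + 81)*(-92690) = (-181*(-1 + 13*sqrt(194)) + 81)*(-92690) = ((181 - 2353*sqrt(194)) + 81)*(-92690) = (262 - 2353*sqrt(194))*(-92690) = -24284780 + 218099570*sqrt(194)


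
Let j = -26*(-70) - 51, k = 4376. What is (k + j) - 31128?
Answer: -24983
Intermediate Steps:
j = 1769 (j = 1820 - 51 = 1769)
(k + j) - 31128 = (4376 + 1769) - 31128 = 6145 - 31128 = -24983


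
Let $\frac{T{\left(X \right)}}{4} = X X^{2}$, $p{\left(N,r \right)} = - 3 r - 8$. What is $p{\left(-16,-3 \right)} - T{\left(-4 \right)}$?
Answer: $257$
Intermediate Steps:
$p{\left(N,r \right)} = -8 - 3 r$
$T{\left(X \right)} = 4 X^{3}$ ($T{\left(X \right)} = 4 X X^{2} = 4 X^{3}$)
$p{\left(-16,-3 \right)} - T{\left(-4 \right)} = \left(-8 - -9\right) - 4 \left(-4\right)^{3} = \left(-8 + 9\right) - 4 \left(-64\right) = 1 - -256 = 1 + 256 = 257$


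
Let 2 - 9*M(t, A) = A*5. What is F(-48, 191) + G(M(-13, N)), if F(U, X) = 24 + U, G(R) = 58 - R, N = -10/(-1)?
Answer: 118/3 ≈ 39.333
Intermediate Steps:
N = 10 (N = -10*(-1) = 10)
M(t, A) = 2/9 - 5*A/9 (M(t, A) = 2/9 - A*5/9 = 2/9 - 5*A/9)
F(-48, 191) + G(M(-13, N)) = (24 - 48) + (58 - (2/9 - 5/9*10)) = -24 + (58 - (2/9 - 50/9)) = -24 + (58 - 1*(-16/3)) = -24 + (58 + 16/3) = -24 + 190/3 = 118/3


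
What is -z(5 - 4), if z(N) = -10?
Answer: 10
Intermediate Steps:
-z(5 - 4) = -1*(-10) = 10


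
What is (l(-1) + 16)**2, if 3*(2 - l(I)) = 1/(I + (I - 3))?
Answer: 73441/225 ≈ 326.40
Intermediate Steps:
l(I) = 2 - 1/(3*(-3 + 2*I)) (l(I) = 2 - 1/(3*(I + (I - 3))) = 2 - 1/(3*(I + (-3 + I))) = 2 - 1/(3*(-3 + 2*I)))
(l(-1) + 16)**2 = ((-19 + 12*(-1))/(3*(-3 + 2*(-1))) + 16)**2 = ((-19 - 12)/(3*(-3 - 2)) + 16)**2 = ((1/3)*(-31)/(-5) + 16)**2 = ((1/3)*(-1/5)*(-31) + 16)**2 = (31/15 + 16)**2 = (271/15)**2 = 73441/225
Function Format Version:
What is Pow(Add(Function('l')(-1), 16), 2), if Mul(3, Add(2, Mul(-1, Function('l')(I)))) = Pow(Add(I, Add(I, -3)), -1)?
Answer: Rational(73441, 225) ≈ 326.40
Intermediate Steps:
Function('l')(I) = Add(2, Mul(Rational(-1, 3), Pow(Add(-3, Mul(2, I)), -1))) (Function('l')(I) = Add(2, Mul(Rational(-1, 3), Pow(Add(I, Add(I, -3)), -1))) = Add(2, Mul(Rational(-1, 3), Pow(Add(I, Add(-3, I)), -1))) = Add(2, Mul(Rational(-1, 3), Pow(Add(-3, Mul(2, I)), -1))))
Pow(Add(Function('l')(-1), 16), 2) = Pow(Add(Mul(Rational(1, 3), Pow(Add(-3, Mul(2, -1)), -1), Add(-19, Mul(12, -1))), 16), 2) = Pow(Add(Mul(Rational(1, 3), Pow(Add(-3, -2), -1), Add(-19, -12)), 16), 2) = Pow(Add(Mul(Rational(1, 3), Pow(-5, -1), -31), 16), 2) = Pow(Add(Mul(Rational(1, 3), Rational(-1, 5), -31), 16), 2) = Pow(Add(Rational(31, 15), 16), 2) = Pow(Rational(271, 15), 2) = Rational(73441, 225)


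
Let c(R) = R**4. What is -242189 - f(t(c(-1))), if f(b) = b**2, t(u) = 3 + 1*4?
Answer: -242238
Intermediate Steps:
t(u) = 7 (t(u) = 3 + 4 = 7)
-242189 - f(t(c(-1))) = -242189 - 1*7**2 = -242189 - 1*49 = -242189 - 49 = -242238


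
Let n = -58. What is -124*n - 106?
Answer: 7086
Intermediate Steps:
-124*n - 106 = -124*(-58) - 106 = 7192 - 106 = 7086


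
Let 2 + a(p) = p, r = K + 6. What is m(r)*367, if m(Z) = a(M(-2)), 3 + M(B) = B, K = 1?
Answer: -2569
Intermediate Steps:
M(B) = -3 + B
r = 7 (r = 1 + 6 = 7)
a(p) = -2 + p
m(Z) = -7 (m(Z) = -2 + (-3 - 2) = -2 - 5 = -7)
m(r)*367 = -7*367 = -2569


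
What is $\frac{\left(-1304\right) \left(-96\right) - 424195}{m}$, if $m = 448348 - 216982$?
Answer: $- \frac{299011}{231366} \approx -1.2924$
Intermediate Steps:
$m = 231366$ ($m = 448348 - 216982 = 231366$)
$\frac{\left(-1304\right) \left(-96\right) - 424195}{m} = \frac{\left(-1304\right) \left(-96\right) - 424195}{231366} = \left(125184 - 424195\right) \frac{1}{231366} = \left(-299011\right) \frac{1}{231366} = - \frac{299011}{231366}$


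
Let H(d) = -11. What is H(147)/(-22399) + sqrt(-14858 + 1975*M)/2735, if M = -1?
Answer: 11/22399 + I*sqrt(16833)/2735 ≈ 0.00049109 + 0.047438*I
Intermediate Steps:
H(147)/(-22399) + sqrt(-14858 + 1975*M)/2735 = -11/(-22399) + sqrt(-14858 + 1975*(-1))/2735 = -11*(-1/22399) + sqrt(-14858 - 1975)*(1/2735) = 11/22399 + sqrt(-16833)*(1/2735) = 11/22399 + (I*sqrt(16833))*(1/2735) = 11/22399 + I*sqrt(16833)/2735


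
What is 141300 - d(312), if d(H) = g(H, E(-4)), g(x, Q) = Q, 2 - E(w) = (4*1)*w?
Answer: 141282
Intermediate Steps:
E(w) = 2 - 4*w (E(w) = 2 - 4*1*w = 2 - 4*w)
d(H) = 18 (d(H) = 2 - 4*(-4) = 2 + 16 = 18)
141300 - d(312) = 141300 - 1*18 = 141300 - 18 = 141282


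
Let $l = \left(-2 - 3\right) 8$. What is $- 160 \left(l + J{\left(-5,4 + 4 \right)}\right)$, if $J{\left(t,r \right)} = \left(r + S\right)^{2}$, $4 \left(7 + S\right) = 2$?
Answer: $6040$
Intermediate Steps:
$S = - \frac{13}{2}$ ($S = -7 + \frac{1}{4} \cdot 2 = -7 + \frac{1}{2} = - \frac{13}{2} \approx -6.5$)
$l = -40$ ($l = \left(-5\right) 8 = -40$)
$J{\left(t,r \right)} = \left(- \frac{13}{2} + r\right)^{2}$ ($J{\left(t,r \right)} = \left(r - \frac{13}{2}\right)^{2} = \left(- \frac{13}{2} + r\right)^{2}$)
$- 160 \left(l + J{\left(-5,4 + 4 \right)}\right) = - 160 \left(-40 + \frac{\left(-13 + 2 \left(4 + 4\right)\right)^{2}}{4}\right) = - 160 \left(-40 + \frac{\left(-13 + 2 \cdot 8\right)^{2}}{4}\right) = - 160 \left(-40 + \frac{\left(-13 + 16\right)^{2}}{4}\right) = - 160 \left(-40 + \frac{3^{2}}{4}\right) = - 160 \left(-40 + \frac{1}{4} \cdot 9\right) = - 160 \left(-40 + \frac{9}{4}\right) = \left(-160\right) \left(- \frac{151}{4}\right) = 6040$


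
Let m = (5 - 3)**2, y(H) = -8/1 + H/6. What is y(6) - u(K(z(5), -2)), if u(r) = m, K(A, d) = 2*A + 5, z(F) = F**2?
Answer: -11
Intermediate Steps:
y(H) = -8 + H/6 (y(H) = -8*1 + H*(1/6) = -8 + H/6)
K(A, d) = 5 + 2*A
m = 4 (m = 2**2 = 4)
u(r) = 4
y(6) - u(K(z(5), -2)) = (-8 + (1/6)*6) - 1*4 = (-8 + 1) - 4 = -7 - 4 = -11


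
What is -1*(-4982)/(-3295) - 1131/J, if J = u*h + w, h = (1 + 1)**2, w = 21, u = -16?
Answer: 3512419/141685 ≈ 24.790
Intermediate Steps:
h = 4 (h = 2**2 = 4)
J = -43 (J = -16*4 + 21 = -64 + 21 = -43)
-1*(-4982)/(-3295) - 1131/J = -1*(-4982)/(-3295) - 1131/(-43) = 4982*(-1/3295) - 1131*(-1/43) = -4982/3295 + 1131/43 = 3512419/141685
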